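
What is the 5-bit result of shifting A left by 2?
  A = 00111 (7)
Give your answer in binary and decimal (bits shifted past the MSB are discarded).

Shift left by 2: drop the top 2 bit(s), append 2 zero(s) on the right.
  00111  ->  discard [00], keep [111], append 00
= 11100

Answer: 11100 (28)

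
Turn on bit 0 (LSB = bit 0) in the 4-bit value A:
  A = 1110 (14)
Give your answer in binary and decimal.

Mask = 1 << 0 = 0001
Bit 0 of A is 0, so OR-ing with the mask flips it to 1.
  1110
| 0001
------
  1111

Answer: 1111 (15)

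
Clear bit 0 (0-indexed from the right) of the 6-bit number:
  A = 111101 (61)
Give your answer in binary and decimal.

Mask = ~(1 << 0) = 111110
Bit 0 of A is 1, so AND-ing with the mask clears it to 0.
  111101
& 111110
--------
  111100

Answer: 111100 (60)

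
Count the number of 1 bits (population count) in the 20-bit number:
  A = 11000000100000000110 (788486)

11000000100000000110
1-bits at positions (from bit 0 = LSB): 1, 2, 11, 18, 19
Count = 5

Answer: 5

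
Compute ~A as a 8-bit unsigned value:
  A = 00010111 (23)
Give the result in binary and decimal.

Flip each bit (0->1, 1->0):
  00010111
  11101000

Answer: 11101000 (232)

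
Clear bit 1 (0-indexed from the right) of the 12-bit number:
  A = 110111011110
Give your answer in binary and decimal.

Mask = ~(1 << 1) = 111111111101
Bit 1 of A is 1, so AND-ing with the mask clears it to 0.
  110111011110
& 111111111101
--------------
  110111011100

Answer: 110111011100 (3548)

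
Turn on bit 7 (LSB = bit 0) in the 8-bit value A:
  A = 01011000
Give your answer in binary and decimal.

Mask = 1 << 7 = 10000000
Bit 7 of A is 0, so OR-ing with the mask flips it to 1.
  01011000
| 10000000
----------
  11011000

Answer: 11011000 (216)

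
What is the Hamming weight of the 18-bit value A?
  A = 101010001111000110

101010001111000110
1-bits at positions (from bit 0 = LSB): 1, 2, 6, 7, 8, 9, 13, 15, 17
Count = 9

Answer: 9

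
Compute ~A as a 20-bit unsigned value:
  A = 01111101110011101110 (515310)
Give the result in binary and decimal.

Flip each bit (0->1, 1->0):
  01111101110011101110
  10000010001100010001

Answer: 10000010001100010001 (533265)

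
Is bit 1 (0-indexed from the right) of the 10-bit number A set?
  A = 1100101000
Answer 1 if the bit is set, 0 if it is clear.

Bit 1 is the 2nd from the right.
  1100101000
          ^
That bit is 0.

Answer: 0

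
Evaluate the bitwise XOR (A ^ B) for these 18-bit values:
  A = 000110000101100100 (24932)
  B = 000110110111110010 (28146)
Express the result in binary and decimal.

Apply ^ to each column (1 where bits differ):
  000110000101100100
^ 000110110111110010
--------------------
  000000110010010110

Answer: 000000110010010110 (3222)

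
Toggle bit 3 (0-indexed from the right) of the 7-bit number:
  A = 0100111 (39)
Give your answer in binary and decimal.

Mask = 1 << 3 = 0001000
Bit 3 of A is 0; XOR with the mask flips it to 1.
  0100111
^ 0001000
---------
  0101111

Answer: 0101111 (47)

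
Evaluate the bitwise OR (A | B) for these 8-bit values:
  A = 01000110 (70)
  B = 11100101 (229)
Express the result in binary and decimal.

Apply | to each column (1 where either bit is 1):
  01000110
| 11100101
----------
  11100111

Answer: 11100111 (231)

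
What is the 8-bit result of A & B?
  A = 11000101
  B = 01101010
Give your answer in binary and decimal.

Apply & to each column (1 only where both bits are 1):
  11000101
& 01101010
----------
  01000000

Answer: 01000000 (64)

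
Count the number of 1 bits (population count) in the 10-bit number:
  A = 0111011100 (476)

0111011100
1-bits at positions (from bit 0 = LSB): 2, 3, 4, 6, 7, 8
Count = 6

Answer: 6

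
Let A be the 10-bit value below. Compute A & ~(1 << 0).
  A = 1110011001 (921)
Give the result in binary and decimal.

Mask = ~(1 << 0) = 1111111110
Bit 0 of A is 1, so AND-ing with the mask clears it to 0.
  1110011001
& 1111111110
------------
  1110011000

Answer: 1110011000 (920)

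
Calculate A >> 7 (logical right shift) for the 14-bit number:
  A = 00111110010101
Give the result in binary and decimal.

Logical shift right by 7: drop the bottom 7 bit(s), prepend 7 zero(s) on the left.
  00111110010101  ->  keep [0011111], discard [0010101], prepend 0000000
= 00000000011111

Answer: 00000000011111 (31)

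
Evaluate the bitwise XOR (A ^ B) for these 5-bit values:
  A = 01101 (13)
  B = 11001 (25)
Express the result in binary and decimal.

Apply ^ to each column (1 where bits differ):
  01101
^ 11001
-------
  10100

Answer: 10100 (20)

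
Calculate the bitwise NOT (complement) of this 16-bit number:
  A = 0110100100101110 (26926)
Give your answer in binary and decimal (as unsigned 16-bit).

Flip each bit (0->1, 1->0):
  0110100100101110
  1001011011010001

Answer: 1001011011010001 (38609)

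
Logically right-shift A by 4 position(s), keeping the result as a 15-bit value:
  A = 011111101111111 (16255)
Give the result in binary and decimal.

Logical shift right by 4: drop the bottom 4 bit(s), prepend 4 zero(s) on the left.
  011111101111111  ->  keep [01111110111], discard [1111], prepend 0000
= 000001111110111

Answer: 000001111110111 (1015)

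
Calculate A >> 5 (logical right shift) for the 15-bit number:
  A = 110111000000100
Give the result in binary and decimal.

Logical shift right by 5: drop the bottom 5 bit(s), prepend 5 zero(s) on the left.
  110111000000100  ->  keep [1101110000], discard [00100], prepend 00000
= 000001101110000

Answer: 000001101110000 (880)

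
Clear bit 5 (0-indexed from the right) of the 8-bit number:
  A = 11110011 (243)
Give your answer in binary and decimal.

Mask = ~(1 << 5) = 11011111
Bit 5 of A is 1, so AND-ing with the mask clears it to 0.
  11110011
& 11011111
----------
  11010011

Answer: 11010011 (211)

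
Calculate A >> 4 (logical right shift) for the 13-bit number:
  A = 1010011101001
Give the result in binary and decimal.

Logical shift right by 4: drop the bottom 4 bit(s), prepend 4 zero(s) on the left.
  1010011101001  ->  keep [101001110], discard [1001], prepend 0000
= 0000101001110

Answer: 0000101001110 (334)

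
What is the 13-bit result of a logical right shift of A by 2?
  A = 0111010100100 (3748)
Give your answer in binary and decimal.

Logical shift right by 2: drop the bottom 2 bit(s), prepend 2 zero(s) on the left.
  0111010100100  ->  keep [01110101001], discard [00], prepend 00
= 0001110101001

Answer: 0001110101001 (937)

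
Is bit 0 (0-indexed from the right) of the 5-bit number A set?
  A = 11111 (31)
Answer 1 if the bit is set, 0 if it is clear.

Bit 0 is the 1st from the right.
  11111
      ^
That bit is 1.

Answer: 1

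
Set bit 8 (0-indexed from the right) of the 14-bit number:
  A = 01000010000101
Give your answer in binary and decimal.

Mask = 1 << 8 = 00000100000000
Bit 8 of A is 0, so OR-ing with the mask flips it to 1.
  01000010000101
| 00000100000000
----------------
  01000110000101

Answer: 01000110000101 (4485)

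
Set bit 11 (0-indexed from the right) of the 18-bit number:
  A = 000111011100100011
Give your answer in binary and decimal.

Mask = 1 << 11 = 000000100000000000
Bit 11 of A is 0, so OR-ing with the mask flips it to 1.
  000111011100100011
| 000000100000000000
--------------------
  000111111100100011

Answer: 000111111100100011 (32547)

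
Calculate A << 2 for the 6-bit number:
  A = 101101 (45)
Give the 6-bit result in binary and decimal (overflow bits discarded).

Shift left by 2: drop the top 2 bit(s), append 2 zero(s) on the right.
  101101  ->  discard [10], keep [1101], append 00
= 110100

Answer: 110100 (52)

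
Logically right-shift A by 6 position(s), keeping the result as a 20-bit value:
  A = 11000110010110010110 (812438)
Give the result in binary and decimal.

Logical shift right by 6: drop the bottom 6 bit(s), prepend 6 zero(s) on the left.
  11000110010110010110  ->  keep [11000110010110], discard [010110], prepend 000000
= 00000011000110010110

Answer: 00000011000110010110 (12694)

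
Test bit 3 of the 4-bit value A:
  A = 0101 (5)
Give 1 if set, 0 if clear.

Bit 3 is the 4th from the right.
  0101
  ^
That bit is 0.

Answer: 0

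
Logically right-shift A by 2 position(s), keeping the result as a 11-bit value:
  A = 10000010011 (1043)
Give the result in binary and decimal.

Logical shift right by 2: drop the bottom 2 bit(s), prepend 2 zero(s) on the left.
  10000010011  ->  keep [100000100], discard [11], prepend 00
= 00100000100

Answer: 00100000100 (260)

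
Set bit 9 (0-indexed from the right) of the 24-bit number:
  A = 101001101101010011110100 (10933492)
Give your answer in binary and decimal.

Mask = 1 << 9 = 000000000000001000000000
Bit 9 of A is 0, so OR-ing with the mask flips it to 1.
  101001101101010011110100
| 000000000000001000000000
--------------------------
  101001101101011011110100

Answer: 101001101101011011110100 (10934004)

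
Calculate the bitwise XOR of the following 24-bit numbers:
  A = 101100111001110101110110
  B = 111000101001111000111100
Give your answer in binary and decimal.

Apply ^ to each column (1 where bits differ):
  101100111001110101110110
^ 111000101001111000111100
--------------------------
  010100010000001101001010

Answer: 010100010000001101001010 (5309258)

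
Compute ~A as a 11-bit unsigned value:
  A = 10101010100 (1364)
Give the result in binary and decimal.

Flip each bit (0->1, 1->0):
  10101010100
  01010101011

Answer: 01010101011 (683)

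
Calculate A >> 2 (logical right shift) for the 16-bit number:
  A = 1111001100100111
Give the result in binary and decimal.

Logical shift right by 2: drop the bottom 2 bit(s), prepend 2 zero(s) on the left.
  1111001100100111  ->  keep [11110011001001], discard [11], prepend 00
= 0011110011001001

Answer: 0011110011001001 (15561)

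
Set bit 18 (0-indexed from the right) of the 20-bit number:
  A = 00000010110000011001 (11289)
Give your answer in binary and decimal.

Mask = 1 << 18 = 01000000000000000000
Bit 18 of A is 0, so OR-ing with the mask flips it to 1.
  00000010110000011001
| 01000000000000000000
----------------------
  01000010110000011001

Answer: 01000010110000011001 (273433)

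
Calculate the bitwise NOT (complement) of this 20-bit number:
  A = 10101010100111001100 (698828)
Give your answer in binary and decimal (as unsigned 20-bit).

Flip each bit (0->1, 1->0):
  10101010100111001100
  01010101011000110011

Answer: 01010101011000110011 (349747)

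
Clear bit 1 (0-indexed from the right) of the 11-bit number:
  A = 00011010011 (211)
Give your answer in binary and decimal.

Mask = ~(1 << 1) = 11111111101
Bit 1 of A is 1, so AND-ing with the mask clears it to 0.
  00011010011
& 11111111101
-------------
  00011010001

Answer: 00011010001 (209)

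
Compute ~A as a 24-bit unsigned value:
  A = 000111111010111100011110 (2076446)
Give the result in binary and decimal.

Flip each bit (0->1, 1->0):
  000111111010111100011110
  111000000101000011100001

Answer: 111000000101000011100001 (14700769)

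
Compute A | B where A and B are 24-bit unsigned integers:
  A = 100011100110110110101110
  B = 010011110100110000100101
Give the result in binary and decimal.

Apply | to each column (1 where either bit is 1):
  100011100110110110101110
| 010011110100110000100101
--------------------------
  110011110110110110101111

Answer: 110011110110110110101111 (13594031)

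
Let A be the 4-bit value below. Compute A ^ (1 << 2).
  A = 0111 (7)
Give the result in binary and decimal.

Mask = 1 << 2 = 0100
Bit 2 of A is 1; XOR with the mask flips it to 0.
  0111
^ 0100
------
  0011

Answer: 0011 (3)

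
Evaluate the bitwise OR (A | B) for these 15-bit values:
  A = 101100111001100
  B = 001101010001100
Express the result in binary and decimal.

Apply | to each column (1 where either bit is 1):
  101100111001100
| 001101010001100
-----------------
  101101111001100

Answer: 101101111001100 (23500)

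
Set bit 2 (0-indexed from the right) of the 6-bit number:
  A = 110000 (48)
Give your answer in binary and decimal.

Mask = 1 << 2 = 000100
Bit 2 of A is 0, so OR-ing with the mask flips it to 1.
  110000
| 000100
--------
  110100

Answer: 110100 (52)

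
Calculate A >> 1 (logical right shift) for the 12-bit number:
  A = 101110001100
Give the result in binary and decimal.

Logical shift right by 1: drop the bottom 1 bit(s), prepend 1 zero(s) on the left.
  101110001100  ->  keep [10111000110], discard [0], prepend 0
= 010111000110

Answer: 010111000110 (1478)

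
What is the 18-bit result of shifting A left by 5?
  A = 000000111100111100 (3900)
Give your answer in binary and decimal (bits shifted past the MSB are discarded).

Shift left by 5: drop the top 5 bit(s), append 5 zero(s) on the right.
  000000111100111100  ->  discard [00000], keep [0111100111100], append 00000
= 011110011110000000

Answer: 011110011110000000 (124800)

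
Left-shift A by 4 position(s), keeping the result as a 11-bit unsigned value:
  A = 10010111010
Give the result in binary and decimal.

Shift left by 4: drop the top 4 bit(s), append 4 zero(s) on the right.
  10010111010  ->  discard [1001], keep [0111010], append 0000
= 01110100000

Answer: 01110100000 (928)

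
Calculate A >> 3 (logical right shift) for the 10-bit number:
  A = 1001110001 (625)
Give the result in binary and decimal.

Logical shift right by 3: drop the bottom 3 bit(s), prepend 3 zero(s) on the left.
  1001110001  ->  keep [1001110], discard [001], prepend 000
= 0001001110

Answer: 0001001110 (78)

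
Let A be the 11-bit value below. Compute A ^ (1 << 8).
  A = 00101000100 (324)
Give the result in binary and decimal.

Mask = 1 << 8 = 00100000000
Bit 8 of A is 1; XOR with the mask flips it to 0.
  00101000100
^ 00100000000
-------------
  00001000100

Answer: 00001000100 (68)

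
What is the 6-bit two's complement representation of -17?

1. Binary of +17:  010001
2. Invert bits:     101110
3. Add 1:           101111

Answer: 101111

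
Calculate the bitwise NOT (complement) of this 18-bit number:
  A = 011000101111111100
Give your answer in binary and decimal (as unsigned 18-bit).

Flip each bit (0->1, 1->0):
  011000101111111100
  100111010000000011

Answer: 100111010000000011 (160771)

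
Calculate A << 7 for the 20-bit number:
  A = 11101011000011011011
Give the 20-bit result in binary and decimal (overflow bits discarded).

Shift left by 7: drop the top 7 bit(s), append 7 zero(s) on the right.
  11101011000011011011  ->  discard [1110101], keep [1000011011011], append 0000000
= 10000110110110000000

Answer: 10000110110110000000 (552320)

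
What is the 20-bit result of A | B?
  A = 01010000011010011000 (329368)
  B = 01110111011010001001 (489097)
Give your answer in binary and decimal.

Apply | to each column (1 where either bit is 1):
  01010000011010011000
| 01110111011010001001
----------------------
  01110111011010011001

Answer: 01110111011010011001 (489113)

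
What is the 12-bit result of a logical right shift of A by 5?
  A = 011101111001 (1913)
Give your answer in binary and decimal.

Logical shift right by 5: drop the bottom 5 bit(s), prepend 5 zero(s) on the left.
  011101111001  ->  keep [0111011], discard [11001], prepend 00000
= 000000111011

Answer: 000000111011 (59)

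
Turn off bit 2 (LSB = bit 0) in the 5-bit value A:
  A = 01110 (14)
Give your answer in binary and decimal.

Mask = ~(1 << 2) = 11011
Bit 2 of A is 1, so AND-ing with the mask clears it to 0.
  01110
& 11011
-------
  01010

Answer: 01010 (10)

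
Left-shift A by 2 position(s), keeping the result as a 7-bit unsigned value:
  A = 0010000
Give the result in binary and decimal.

Shift left by 2: drop the top 2 bit(s), append 2 zero(s) on the right.
  0010000  ->  discard [00], keep [10000], append 00
= 1000000

Answer: 1000000 (64)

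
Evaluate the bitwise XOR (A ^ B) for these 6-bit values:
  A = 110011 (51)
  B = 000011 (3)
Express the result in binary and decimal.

Apply ^ to each column (1 where bits differ):
  110011
^ 000011
--------
  110000

Answer: 110000 (48)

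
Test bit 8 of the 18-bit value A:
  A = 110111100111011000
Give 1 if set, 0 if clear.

Bit 8 is the 9th from the right.
  110111100111011000
           ^
That bit is 1.

Answer: 1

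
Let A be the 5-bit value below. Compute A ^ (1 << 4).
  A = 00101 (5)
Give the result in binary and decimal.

Mask = 1 << 4 = 10000
Bit 4 of A is 0; XOR with the mask flips it to 1.
  00101
^ 10000
-------
  10101

Answer: 10101 (21)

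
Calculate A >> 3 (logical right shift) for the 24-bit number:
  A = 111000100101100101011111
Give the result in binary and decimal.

Logical shift right by 3: drop the bottom 3 bit(s), prepend 3 zero(s) on the left.
  111000100101100101011111  ->  keep [111000100101100101011], discard [111], prepend 000
= 000111000100101100101011

Answer: 000111000100101100101011 (1854251)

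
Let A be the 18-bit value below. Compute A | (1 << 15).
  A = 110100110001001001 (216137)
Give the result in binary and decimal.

Mask = 1 << 15 = 001000000000000000
Bit 15 of A is 0, so OR-ing with the mask flips it to 1.
  110100110001001001
| 001000000000000000
--------------------
  111100110001001001

Answer: 111100110001001001 (248905)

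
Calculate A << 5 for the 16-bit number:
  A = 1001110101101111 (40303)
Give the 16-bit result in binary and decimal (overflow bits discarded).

Shift left by 5: drop the top 5 bit(s), append 5 zero(s) on the right.
  1001110101101111  ->  discard [10011], keep [10101101111], append 00000
= 1010110111100000

Answer: 1010110111100000 (44512)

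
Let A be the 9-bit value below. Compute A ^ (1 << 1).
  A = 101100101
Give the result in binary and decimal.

Mask = 1 << 1 = 000000010
Bit 1 of A is 0; XOR with the mask flips it to 1.
  101100101
^ 000000010
-----------
  101100111

Answer: 101100111 (359)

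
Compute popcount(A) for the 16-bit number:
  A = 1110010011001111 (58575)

1110010011001111
1-bits at positions (from bit 0 = LSB): 0, 1, 2, 3, 6, 7, 10, 13, 14, 15
Count = 10

Answer: 10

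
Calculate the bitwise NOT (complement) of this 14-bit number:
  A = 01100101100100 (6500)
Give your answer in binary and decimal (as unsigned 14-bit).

Flip each bit (0->1, 1->0):
  01100101100100
  10011010011011

Answer: 10011010011011 (9883)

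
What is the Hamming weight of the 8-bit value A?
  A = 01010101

01010101
1-bits at positions (from bit 0 = LSB): 0, 2, 4, 6
Count = 4

Answer: 4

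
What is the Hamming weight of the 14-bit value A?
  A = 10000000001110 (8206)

10000000001110
1-bits at positions (from bit 0 = LSB): 1, 2, 3, 13
Count = 4

Answer: 4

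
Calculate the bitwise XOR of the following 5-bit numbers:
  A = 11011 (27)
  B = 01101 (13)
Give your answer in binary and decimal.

Apply ^ to each column (1 where bits differ):
  11011
^ 01101
-------
  10110

Answer: 10110 (22)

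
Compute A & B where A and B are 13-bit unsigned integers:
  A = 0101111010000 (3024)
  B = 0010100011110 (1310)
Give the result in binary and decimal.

Apply & to each column (1 only where both bits are 1):
  0101111010000
& 0010100011110
---------------
  0000100010000

Answer: 0000100010000 (272)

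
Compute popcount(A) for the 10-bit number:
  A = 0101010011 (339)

0101010011
1-bits at positions (from bit 0 = LSB): 0, 1, 4, 6, 8
Count = 5

Answer: 5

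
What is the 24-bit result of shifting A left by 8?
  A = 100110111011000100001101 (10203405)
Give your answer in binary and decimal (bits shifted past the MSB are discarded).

Shift left by 8: drop the top 8 bit(s), append 8 zero(s) on the right.
  100110111011000100001101  ->  discard [10011011], keep [1011000100001101], append 00000000
= 101100010000110100000000

Answer: 101100010000110100000000 (11603200)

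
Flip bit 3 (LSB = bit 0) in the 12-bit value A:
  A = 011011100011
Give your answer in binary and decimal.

Mask = 1 << 3 = 000000001000
Bit 3 of A is 0; XOR with the mask flips it to 1.
  011011100011
^ 000000001000
--------------
  011011101011

Answer: 011011101011 (1771)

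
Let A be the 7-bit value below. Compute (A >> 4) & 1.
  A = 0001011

Bit 4 is the 5th from the right.
  0001011
    ^
That bit is 0.

Answer: 0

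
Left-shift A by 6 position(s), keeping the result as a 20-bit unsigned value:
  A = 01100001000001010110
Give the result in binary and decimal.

Shift left by 6: drop the top 6 bit(s), append 6 zero(s) on the right.
  01100001000001010110  ->  discard [011000], keep [01000001010110], append 000000
= 01000001010110000000

Answer: 01000001010110000000 (267648)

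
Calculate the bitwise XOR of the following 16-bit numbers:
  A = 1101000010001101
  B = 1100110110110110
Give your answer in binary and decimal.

Apply ^ to each column (1 where bits differ):
  1101000010001101
^ 1100110110110110
------------------
  0001110100111011

Answer: 0001110100111011 (7483)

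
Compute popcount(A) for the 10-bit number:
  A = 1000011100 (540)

1000011100
1-bits at positions (from bit 0 = LSB): 2, 3, 4, 9
Count = 4

Answer: 4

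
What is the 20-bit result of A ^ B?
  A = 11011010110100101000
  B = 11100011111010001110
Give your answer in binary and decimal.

Apply ^ to each column (1 where bits differ):
  11011010110100101000
^ 11100011111010001110
----------------------
  00111001001110100110

Answer: 00111001001110100110 (234406)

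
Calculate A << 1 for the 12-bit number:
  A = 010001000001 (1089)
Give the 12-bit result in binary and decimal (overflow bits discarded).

Shift left by 1: drop the top 1 bit(s), append 1 zero(s) on the right.
  010001000001  ->  discard [0], keep [10001000001], append 0
= 100010000010

Answer: 100010000010 (2178)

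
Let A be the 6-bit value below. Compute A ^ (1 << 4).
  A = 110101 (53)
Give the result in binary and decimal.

Mask = 1 << 4 = 010000
Bit 4 of A is 1; XOR with the mask flips it to 0.
  110101
^ 010000
--------
  100101

Answer: 100101 (37)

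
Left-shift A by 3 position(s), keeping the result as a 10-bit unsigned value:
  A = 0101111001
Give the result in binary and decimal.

Shift left by 3: drop the top 3 bit(s), append 3 zero(s) on the right.
  0101111001  ->  discard [010], keep [1111001], append 000
= 1111001000

Answer: 1111001000 (968)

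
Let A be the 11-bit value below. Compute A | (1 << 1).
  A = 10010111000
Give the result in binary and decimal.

Mask = 1 << 1 = 00000000010
Bit 1 of A is 0, so OR-ing with the mask flips it to 1.
  10010111000
| 00000000010
-------------
  10010111010

Answer: 10010111010 (1210)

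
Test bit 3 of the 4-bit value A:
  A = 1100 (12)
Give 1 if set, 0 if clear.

Bit 3 is the 4th from the right.
  1100
  ^
That bit is 1.

Answer: 1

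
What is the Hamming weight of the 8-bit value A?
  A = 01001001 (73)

01001001
1-bits at positions (from bit 0 = LSB): 0, 3, 6
Count = 3

Answer: 3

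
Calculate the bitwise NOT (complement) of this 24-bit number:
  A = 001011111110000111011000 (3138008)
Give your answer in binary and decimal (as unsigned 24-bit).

Flip each bit (0->1, 1->0):
  001011111110000111011000
  110100000001111000100111

Answer: 110100000001111000100111 (13639207)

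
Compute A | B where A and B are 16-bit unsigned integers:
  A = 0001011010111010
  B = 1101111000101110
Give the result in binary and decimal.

Apply | to each column (1 where either bit is 1):
  0001011010111010
| 1101111000101110
------------------
  1101111010111110

Answer: 1101111010111110 (57022)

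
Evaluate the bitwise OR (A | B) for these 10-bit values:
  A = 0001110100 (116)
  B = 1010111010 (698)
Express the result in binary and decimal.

Apply | to each column (1 where either bit is 1):
  0001110100
| 1010111010
------------
  1011111110

Answer: 1011111110 (766)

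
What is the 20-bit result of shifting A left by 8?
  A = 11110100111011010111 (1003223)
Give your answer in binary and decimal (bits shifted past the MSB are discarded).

Shift left by 8: drop the top 8 bit(s), append 8 zero(s) on the right.
  11110100111011010111  ->  discard [11110100], keep [111011010111], append 00000000
= 11101101011100000000

Answer: 11101101011100000000 (972544)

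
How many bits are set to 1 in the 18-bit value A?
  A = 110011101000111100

110011101000111100
1-bits at positions (from bit 0 = LSB): 2, 3, 4, 5, 9, 11, 12, 13, 16, 17
Count = 10

Answer: 10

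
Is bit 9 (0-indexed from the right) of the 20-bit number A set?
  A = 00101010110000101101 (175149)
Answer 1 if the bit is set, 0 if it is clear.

Bit 9 is the 10th from the right.
  00101010110000101101
            ^
That bit is 0.

Answer: 0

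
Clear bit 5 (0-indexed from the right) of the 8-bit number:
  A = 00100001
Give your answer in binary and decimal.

Mask = ~(1 << 5) = 11011111
Bit 5 of A is 1, so AND-ing with the mask clears it to 0.
  00100001
& 11011111
----------
  00000001

Answer: 00000001 (1)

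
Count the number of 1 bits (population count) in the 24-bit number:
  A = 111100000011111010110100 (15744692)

111100000011111010110100
1-bits at positions (from bit 0 = LSB): 2, 4, 5, 7, 9, 10, 11, 12, 13, 20, 21, 22, 23
Count = 13

Answer: 13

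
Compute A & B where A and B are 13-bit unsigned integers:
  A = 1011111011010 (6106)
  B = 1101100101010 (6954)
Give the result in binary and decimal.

Apply & to each column (1 only where both bits are 1):
  1011111011010
& 1101100101010
---------------
  1001100001010

Answer: 1001100001010 (4874)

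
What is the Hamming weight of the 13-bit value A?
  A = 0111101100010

0111101100010
1-bits at positions (from bit 0 = LSB): 1, 5, 6, 8, 9, 10, 11
Count = 7

Answer: 7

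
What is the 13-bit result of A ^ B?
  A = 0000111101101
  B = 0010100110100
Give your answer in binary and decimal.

Apply ^ to each column (1 where bits differ):
  0000111101101
^ 0010100110100
---------------
  0010011011001

Answer: 0010011011001 (1241)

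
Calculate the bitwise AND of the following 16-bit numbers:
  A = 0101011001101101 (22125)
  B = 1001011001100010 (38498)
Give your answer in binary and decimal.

Apply & to each column (1 only where both bits are 1):
  0101011001101101
& 1001011001100010
------------------
  0001011001100000

Answer: 0001011001100000 (5728)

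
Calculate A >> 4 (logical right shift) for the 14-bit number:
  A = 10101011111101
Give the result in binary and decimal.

Logical shift right by 4: drop the bottom 4 bit(s), prepend 4 zero(s) on the left.
  10101011111101  ->  keep [1010101111], discard [1101], prepend 0000
= 00001010101111

Answer: 00001010101111 (687)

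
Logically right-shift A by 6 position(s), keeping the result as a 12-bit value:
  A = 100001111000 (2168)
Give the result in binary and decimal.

Logical shift right by 6: drop the bottom 6 bit(s), prepend 6 zero(s) on the left.
  100001111000  ->  keep [100001], discard [111000], prepend 000000
= 000000100001

Answer: 000000100001 (33)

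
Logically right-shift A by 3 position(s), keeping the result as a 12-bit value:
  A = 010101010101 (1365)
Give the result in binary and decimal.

Logical shift right by 3: drop the bottom 3 bit(s), prepend 3 zero(s) on the left.
  010101010101  ->  keep [010101010], discard [101], prepend 000
= 000010101010

Answer: 000010101010 (170)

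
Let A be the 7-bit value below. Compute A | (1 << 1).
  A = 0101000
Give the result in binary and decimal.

Mask = 1 << 1 = 0000010
Bit 1 of A is 0, so OR-ing with the mask flips it to 1.
  0101000
| 0000010
---------
  0101010

Answer: 0101010 (42)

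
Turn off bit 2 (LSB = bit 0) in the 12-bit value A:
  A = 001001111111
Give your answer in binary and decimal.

Mask = ~(1 << 2) = 111111111011
Bit 2 of A is 1, so AND-ing with the mask clears it to 0.
  001001111111
& 111111111011
--------------
  001001111011

Answer: 001001111011 (635)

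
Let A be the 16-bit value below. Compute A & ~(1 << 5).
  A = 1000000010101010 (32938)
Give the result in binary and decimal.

Mask = ~(1 << 5) = 1111111111011111
Bit 5 of A is 1, so AND-ing with the mask clears it to 0.
  1000000010101010
& 1111111111011111
------------------
  1000000010001010

Answer: 1000000010001010 (32906)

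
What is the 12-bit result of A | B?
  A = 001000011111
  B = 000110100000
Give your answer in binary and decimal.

Apply | to each column (1 where either bit is 1):
  001000011111
| 000110100000
--------------
  001110111111

Answer: 001110111111 (959)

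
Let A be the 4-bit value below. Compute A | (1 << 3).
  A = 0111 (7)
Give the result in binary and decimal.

Mask = 1 << 3 = 1000
Bit 3 of A is 0, so OR-ing with the mask flips it to 1.
  0111
| 1000
------
  1111

Answer: 1111 (15)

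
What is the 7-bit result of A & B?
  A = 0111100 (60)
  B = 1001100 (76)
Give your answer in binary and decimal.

Apply & to each column (1 only where both bits are 1):
  0111100
& 1001100
---------
  0001100

Answer: 0001100 (12)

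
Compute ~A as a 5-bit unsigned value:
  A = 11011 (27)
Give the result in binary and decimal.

Flip each bit (0->1, 1->0):
  11011
  00100

Answer: 00100 (4)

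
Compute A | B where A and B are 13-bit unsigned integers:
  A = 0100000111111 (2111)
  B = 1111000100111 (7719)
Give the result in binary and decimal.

Apply | to each column (1 where either bit is 1):
  0100000111111
| 1111000100111
---------------
  1111000111111

Answer: 1111000111111 (7743)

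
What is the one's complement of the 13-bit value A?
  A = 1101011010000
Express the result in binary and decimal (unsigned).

Flip each bit (0->1, 1->0):
  1101011010000
  0010100101111

Answer: 0010100101111 (1327)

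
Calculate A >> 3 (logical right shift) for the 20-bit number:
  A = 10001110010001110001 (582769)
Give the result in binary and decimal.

Logical shift right by 3: drop the bottom 3 bit(s), prepend 3 zero(s) on the left.
  10001110010001110001  ->  keep [10001110010001110], discard [001], prepend 000
= 00010001110010001110

Answer: 00010001110010001110 (72846)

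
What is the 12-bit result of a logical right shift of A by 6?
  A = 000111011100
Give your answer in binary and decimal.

Logical shift right by 6: drop the bottom 6 bit(s), prepend 6 zero(s) on the left.
  000111011100  ->  keep [000111], discard [011100], prepend 000000
= 000000000111

Answer: 000000000111 (7)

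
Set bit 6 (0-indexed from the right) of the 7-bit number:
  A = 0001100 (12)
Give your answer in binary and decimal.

Mask = 1 << 6 = 1000000
Bit 6 of A is 0, so OR-ing with the mask flips it to 1.
  0001100
| 1000000
---------
  1001100

Answer: 1001100 (76)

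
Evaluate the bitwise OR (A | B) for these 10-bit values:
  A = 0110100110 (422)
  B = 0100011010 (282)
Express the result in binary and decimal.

Apply | to each column (1 where either bit is 1):
  0110100110
| 0100011010
------------
  0110111110

Answer: 0110111110 (446)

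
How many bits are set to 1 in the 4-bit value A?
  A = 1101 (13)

1101
1-bits at positions (from bit 0 = LSB): 0, 2, 3
Count = 3

Answer: 3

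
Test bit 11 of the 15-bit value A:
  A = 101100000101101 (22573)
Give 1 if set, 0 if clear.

Bit 11 is the 12th from the right.
  101100000101101
     ^
That bit is 1.

Answer: 1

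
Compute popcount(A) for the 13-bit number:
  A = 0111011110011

0111011110011
1-bits at positions (from bit 0 = LSB): 0, 1, 4, 5, 6, 7, 9, 10, 11
Count = 9

Answer: 9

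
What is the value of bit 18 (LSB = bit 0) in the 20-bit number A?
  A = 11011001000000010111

Bit 18 is the 19th from the right.
  11011001000000010111
   ^
That bit is 1.

Answer: 1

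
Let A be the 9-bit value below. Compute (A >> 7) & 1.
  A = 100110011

Bit 7 is the 8th from the right.
  100110011
   ^
That bit is 0.

Answer: 0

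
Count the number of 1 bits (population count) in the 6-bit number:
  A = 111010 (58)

111010
1-bits at positions (from bit 0 = LSB): 1, 3, 4, 5
Count = 4

Answer: 4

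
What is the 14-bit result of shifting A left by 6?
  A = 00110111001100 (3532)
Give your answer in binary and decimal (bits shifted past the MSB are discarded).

Shift left by 6: drop the top 6 bit(s), append 6 zero(s) on the right.
  00110111001100  ->  discard [001101], keep [11001100], append 000000
= 11001100000000

Answer: 11001100000000 (13056)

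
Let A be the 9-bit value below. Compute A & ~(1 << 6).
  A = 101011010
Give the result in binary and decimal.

Mask = ~(1 << 6) = 110111111
Bit 6 of A is 1, so AND-ing with the mask clears it to 0.
  101011010
& 110111111
-----------
  100011010

Answer: 100011010 (282)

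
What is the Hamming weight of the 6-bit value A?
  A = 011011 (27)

011011
1-bits at positions (from bit 0 = LSB): 0, 1, 3, 4
Count = 4

Answer: 4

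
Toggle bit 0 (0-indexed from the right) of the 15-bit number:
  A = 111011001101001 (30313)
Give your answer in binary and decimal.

Mask = 1 << 0 = 000000000000001
Bit 0 of A is 1; XOR with the mask flips it to 0.
  111011001101001
^ 000000000000001
-----------------
  111011001101000

Answer: 111011001101000 (30312)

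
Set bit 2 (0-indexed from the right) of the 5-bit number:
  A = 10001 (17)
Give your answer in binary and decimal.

Mask = 1 << 2 = 00100
Bit 2 of A is 0, so OR-ing with the mask flips it to 1.
  10001
| 00100
-------
  10101

Answer: 10101 (21)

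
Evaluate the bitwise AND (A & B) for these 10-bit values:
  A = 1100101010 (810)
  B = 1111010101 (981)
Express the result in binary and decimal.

Apply & to each column (1 only where both bits are 1):
  1100101010
& 1111010101
------------
  1100000000

Answer: 1100000000 (768)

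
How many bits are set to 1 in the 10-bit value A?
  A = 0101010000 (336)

0101010000
1-bits at positions (from bit 0 = LSB): 4, 6, 8
Count = 3

Answer: 3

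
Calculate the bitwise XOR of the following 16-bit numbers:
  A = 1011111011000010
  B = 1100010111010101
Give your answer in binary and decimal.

Apply ^ to each column (1 where bits differ):
  1011111011000010
^ 1100010111010101
------------------
  0111101100010111

Answer: 0111101100010111 (31511)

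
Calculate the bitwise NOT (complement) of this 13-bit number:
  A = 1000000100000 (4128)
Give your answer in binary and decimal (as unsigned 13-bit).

Flip each bit (0->1, 1->0):
  1000000100000
  0111111011111

Answer: 0111111011111 (4063)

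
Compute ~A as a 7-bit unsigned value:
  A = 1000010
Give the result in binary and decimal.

Flip each bit (0->1, 1->0):
  1000010
  0111101

Answer: 0111101 (61)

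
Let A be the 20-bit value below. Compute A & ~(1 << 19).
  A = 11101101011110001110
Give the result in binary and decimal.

Mask = ~(1 << 19) = 01111111111111111111
Bit 19 of A is 1, so AND-ing with the mask clears it to 0.
  11101101011110001110
& 01111111111111111111
----------------------
  01101101011110001110

Answer: 01101101011110001110 (448398)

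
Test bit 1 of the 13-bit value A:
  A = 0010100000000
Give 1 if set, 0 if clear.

Bit 1 is the 2nd from the right.
  0010100000000
             ^
That bit is 0.

Answer: 0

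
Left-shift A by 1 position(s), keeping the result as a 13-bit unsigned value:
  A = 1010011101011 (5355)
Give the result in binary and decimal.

Shift left by 1: drop the top 1 bit(s), append 1 zero(s) on the right.
  1010011101011  ->  discard [1], keep [010011101011], append 0
= 0100111010110

Answer: 0100111010110 (2518)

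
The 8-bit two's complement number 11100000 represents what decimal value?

MSB is 1, so the value is negative. Find the magnitude:
1. Invert bits:  00011111
2. Add 1:        00100000  = 32
3. Apply sign:   -32

Answer: -32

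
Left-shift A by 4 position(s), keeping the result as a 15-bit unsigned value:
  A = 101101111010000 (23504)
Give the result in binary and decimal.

Shift left by 4: drop the top 4 bit(s), append 4 zero(s) on the right.
  101101111010000  ->  discard [1011], keep [01111010000], append 0000
= 011110100000000

Answer: 011110100000000 (15616)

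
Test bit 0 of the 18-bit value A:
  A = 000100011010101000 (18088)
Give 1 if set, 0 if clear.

Bit 0 is the 1st from the right.
  000100011010101000
                   ^
That bit is 0.

Answer: 0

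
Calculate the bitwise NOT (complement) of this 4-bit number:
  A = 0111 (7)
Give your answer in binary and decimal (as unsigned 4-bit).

Flip each bit (0->1, 1->0):
  0111
  1000

Answer: 1000 (8)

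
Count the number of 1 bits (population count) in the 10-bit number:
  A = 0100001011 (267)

0100001011
1-bits at positions (from bit 0 = LSB): 0, 1, 3, 8
Count = 4

Answer: 4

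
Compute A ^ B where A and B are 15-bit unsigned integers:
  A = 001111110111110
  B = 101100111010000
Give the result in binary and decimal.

Apply ^ to each column (1 where bits differ):
  001111110111110
^ 101100111010000
-----------------
  100011001101110

Answer: 100011001101110 (18030)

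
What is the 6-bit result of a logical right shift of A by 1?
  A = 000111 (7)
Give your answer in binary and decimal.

Logical shift right by 1: drop the bottom 1 bit(s), prepend 1 zero(s) on the left.
  000111  ->  keep [00011], discard [1], prepend 0
= 000011

Answer: 000011 (3)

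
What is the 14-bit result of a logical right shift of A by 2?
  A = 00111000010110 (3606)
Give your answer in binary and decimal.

Logical shift right by 2: drop the bottom 2 bit(s), prepend 2 zero(s) on the left.
  00111000010110  ->  keep [001110000101], discard [10], prepend 00
= 00001110000101

Answer: 00001110000101 (901)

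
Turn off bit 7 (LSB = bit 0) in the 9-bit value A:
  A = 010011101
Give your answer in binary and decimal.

Mask = ~(1 << 7) = 101111111
Bit 7 of A is 1, so AND-ing with the mask clears it to 0.
  010011101
& 101111111
-----------
  000011101

Answer: 000011101 (29)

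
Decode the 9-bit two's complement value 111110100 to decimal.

MSB is 1, so the value is negative. Find the magnitude:
1. Invert bits:  000001011
2. Add 1:        000001100  = 12
3. Apply sign:   -12

Answer: -12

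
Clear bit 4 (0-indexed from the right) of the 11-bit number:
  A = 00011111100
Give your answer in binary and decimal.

Mask = ~(1 << 4) = 11111101111
Bit 4 of A is 1, so AND-ing with the mask clears it to 0.
  00011111100
& 11111101111
-------------
  00011101100

Answer: 00011101100 (236)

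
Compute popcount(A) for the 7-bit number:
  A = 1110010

1110010
1-bits at positions (from bit 0 = LSB): 1, 4, 5, 6
Count = 4

Answer: 4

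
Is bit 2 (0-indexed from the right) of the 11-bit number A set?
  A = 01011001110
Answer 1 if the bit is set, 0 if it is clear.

Bit 2 is the 3rd from the right.
  01011001110
          ^
That bit is 1.

Answer: 1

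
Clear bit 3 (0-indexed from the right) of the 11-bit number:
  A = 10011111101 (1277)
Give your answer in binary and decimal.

Mask = ~(1 << 3) = 11111110111
Bit 3 of A is 1, so AND-ing with the mask clears it to 0.
  10011111101
& 11111110111
-------------
  10011110101

Answer: 10011110101 (1269)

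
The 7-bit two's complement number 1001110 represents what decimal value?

MSB is 1, so the value is negative. Find the magnitude:
1. Invert bits:  0110001
2. Add 1:        0110010  = 50
3. Apply sign:   -50

Answer: -50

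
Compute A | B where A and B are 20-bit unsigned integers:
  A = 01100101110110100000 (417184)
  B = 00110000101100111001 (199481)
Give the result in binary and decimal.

Apply | to each column (1 where either bit is 1):
  01100101110110100000
| 00110000101100111001
----------------------
  01110101111110111001

Answer: 01110101111110111001 (483257)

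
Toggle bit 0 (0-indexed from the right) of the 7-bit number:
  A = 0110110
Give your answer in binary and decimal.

Mask = 1 << 0 = 0000001
Bit 0 of A is 0; XOR with the mask flips it to 1.
  0110110
^ 0000001
---------
  0110111

Answer: 0110111 (55)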